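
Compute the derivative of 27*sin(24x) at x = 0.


Apply the chain rule to differentiate 27*sin(24x):
d/dx [27*sin(24x)]
= 27 * cos(24x) * d/dx(24x)
= 27 * 24 * cos(24x)
= 648 * cos(24x)
Evaluate at x = 0:
= 648 * cos(0)
= 648 * 1
= 648

648


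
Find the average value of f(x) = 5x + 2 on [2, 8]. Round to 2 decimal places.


Average value = 1/(b-a) * integral from a to b of f(x) dx
First compute the integral of 5x + 2:
F(x) = (5/2)x^2 + 2x
F(8) = 5/2 * 64 + 2 * 8 = 176
F(2) = 5/2 * 4 + 2 * 2 = 14
Integral = 176 - 14 = 162
Average = 162 / (8 - 2) = 162 / 6
= 27 = 27.00

27.00


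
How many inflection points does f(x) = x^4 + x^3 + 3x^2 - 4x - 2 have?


Inflection points occur where f''(x) = 0 and concavity changes.
f(x) = x^4 + x^3 + 3x^2 - 4x - 2
f'(x) = 4x^3 + 3x^2 + 6x - 4
f''(x) = 12x^2 + 6x + 6
This is a quadratic in x. Use the discriminant to count real roots.
Discriminant = (6)^2 - 4 * 12 * 6
= 36 - 288
= -252
Since discriminant < 0, f''(x) = 0 has no real solutions.
Number of inflection points: 0

0


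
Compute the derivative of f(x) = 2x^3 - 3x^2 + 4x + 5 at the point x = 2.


Differentiate f(x) = 2x^3 - 3x^2 + 4x + 5 term by term:
f'(x) = 6x^2 - 6x + 4
Substitute x = 2:
f'(2) = 6 * 2^2 - 6 * 2 + 4
= 24 - 12 + 4
= 16

16


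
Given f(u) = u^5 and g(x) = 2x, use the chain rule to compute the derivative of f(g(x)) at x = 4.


Using the chain rule: (f(g(x)))' = f'(g(x)) * g'(x)
First, find g(4):
g(4) = 2 * 4 + 0 = 8
Next, f'(u) = 5u^4
And g'(x) = 2
So f'(g(4)) * g'(4)
= 5 * 8^4 * 2
= 5 * 4096 * 2
= 40960

40960


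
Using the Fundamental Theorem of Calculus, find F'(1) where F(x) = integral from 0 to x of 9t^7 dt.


By the Fundamental Theorem of Calculus (Part 1):
If F(x) = integral from 0 to x of f(t) dt, then F'(x) = f(x)
Here f(t) = 9t^7
So F'(x) = 9x^7
Evaluate at x = 1:
F'(1) = 9 * 1^7
= 9 * 1
= 9

9


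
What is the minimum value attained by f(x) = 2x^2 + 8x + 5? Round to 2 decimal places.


For a quadratic f(x) = ax^2 + bx + c with a > 0, the minimum is at the vertex.
Vertex x-coordinate: x = -b/(2a)
x = -(8) / (2 * 2)
x = -8/4 = -2
Substitute back to find the minimum value:
f(-2) = 2 * (-2)^2 + 8 * (-2) + 5
= 8 - 16 + 5
= -3 = -3.00

-3.00


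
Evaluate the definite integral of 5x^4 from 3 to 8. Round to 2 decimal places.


Find the antiderivative of 5x^4:
F(x) = 5/5 * x^5
Apply the Fundamental Theorem of Calculus:
F(8) - F(3)
= 5/5 * 8^5 - 5/5 * 3^5
= 5/5 * (32768 - 243)
= 5/5 * 32525
= 32525 = 32525.00

32525.00


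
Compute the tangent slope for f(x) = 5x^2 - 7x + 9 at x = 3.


The slope of the tangent line equals f'(x) at the point.
f(x) = 5x^2 - 7x + 9
f'(x) = 10x - 7
At x = 3:
f'(3) = 10 * 3 - 7
= 30 - 7
= 23

23


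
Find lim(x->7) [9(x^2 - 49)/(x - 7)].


Direct substitution gives 0/0, so we factor the numerator.
Factor: 9(x^2 - 49) = 9 * (x - 7)(x + 7)
Cancel the common factor (x - 7):
9(x^2 - 49)/(x - 7) = 9 * (x + 7)
Now substitute x = 7:
= 9 * (7 + 7) = 126

126


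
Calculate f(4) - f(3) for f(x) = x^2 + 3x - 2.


Net change = f(b) - f(a)
f(x) = x^2 + 3x - 2
Compute f(4):
f(4) = 1 * 4^2 + 3 * 4 - 2
= 16 + 12 - 2
= 26
Compute f(3):
f(3) = 1 * 3^2 + 3 * 3 - 2
= 9 + 9 - 2
= 16
Net change = 26 - 16 = 10

10


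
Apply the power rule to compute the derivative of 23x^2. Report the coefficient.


We apply the power rule: d/dx [ax^n] = a*n * x^(n-1)
d/dx [23x^2]
= 23 * 2 * x^(2-1)
= 46x
The coefficient is 46

46


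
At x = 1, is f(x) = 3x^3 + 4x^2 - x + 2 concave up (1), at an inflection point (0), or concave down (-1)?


Concavity is determined by the sign of f''(x).
f(x) = 3x^3 + 4x^2 - x + 2
f'(x) = 9x^2 + 8x - 1
f''(x) = 18x + 8
f''(1) = 18 * 1 + 8
= 18 + 8
= 26
Since f''(1) > 0, the function is concave up (1)

1


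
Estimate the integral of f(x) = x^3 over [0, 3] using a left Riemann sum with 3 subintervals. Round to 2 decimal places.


Left Riemann sum uses left endpoints of each subinterval.
Interval: [0, 3], n = 3
dx = (3 - 0) / 3 = 1
Left endpoints: [0, 1, 2]
f values: [0, 1, 8]
Sum = dx * (sum of f values)
= 1 * 9
= 9 = 9.00

9.00


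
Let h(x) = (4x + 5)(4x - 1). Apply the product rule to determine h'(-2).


Let u(x) = 4x + 5 and v(x) = 4x - 1
u'(x) = 4
v'(x) = 4
Product rule: h'(x) = u'(x)*v(x) + u(x)*v'(x)
= 4 * (4x - 1) + (4x + 5) * 4
At x = -2:
u(-2) = 4 * (-2) + 5 = -3
v(-2) = 4 * (-2) - 1 = -9
h'(-2) = 4 * (-9) + (-3) * 4
= -36 - 12
= -48

-48


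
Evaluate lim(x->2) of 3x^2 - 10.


Since polynomials are continuous, we use direct substitution.
lim(x->2) of 3x^2 - 10
= 3 * 2^2 + 0 * 2 - 10
= 12 + 0 - 10
= 2

2


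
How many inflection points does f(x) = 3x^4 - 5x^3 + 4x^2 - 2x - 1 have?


Inflection points occur where f''(x) = 0 and concavity changes.
f(x) = 3x^4 - 5x^3 + 4x^2 - 2x - 1
f'(x) = 12x^3 - 15x^2 + 8x - 2
f''(x) = 36x^2 - 30x + 8
This is a quadratic in x. Use the discriminant to count real roots.
Discriminant = (-30)^2 - 4 * 36 * 8
= 900 - 1152
= -252
Since discriminant < 0, f''(x) = 0 has no real solutions.
Number of inflection points: 0

0


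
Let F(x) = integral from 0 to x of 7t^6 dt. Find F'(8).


By the Fundamental Theorem of Calculus (Part 1):
If F(x) = integral from 0 to x of f(t) dt, then F'(x) = f(x)
Here f(t) = 7t^6
So F'(x) = 7x^6
Evaluate at x = 8:
F'(8) = 7 * 8^6
= 7 * 262144
= 1835008

1835008


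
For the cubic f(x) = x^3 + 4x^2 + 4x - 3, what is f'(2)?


Differentiate f(x) = x^3 + 4x^2 + 4x - 3 term by term:
f'(x) = 3x^2 + 8x + 4
Substitute x = 2:
f'(2) = 3 * 2^2 + 8 * 2 + 4
= 12 + 16 + 4
= 32

32


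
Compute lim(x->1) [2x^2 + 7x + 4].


Since polynomials are continuous, we use direct substitution.
lim(x->1) of 2x^2 + 7x + 4
= 2 * 1^2 + 7 * 1 + 4
= 2 + 7 + 4
= 13

13


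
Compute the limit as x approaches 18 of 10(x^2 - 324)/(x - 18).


Direct substitution gives 0/0, so we factor the numerator.
Factor: 10(x^2 - 324) = 10 * (x - 18)(x + 18)
Cancel the common factor (x - 18):
10(x^2 - 324)/(x - 18) = 10 * (x + 18)
Now substitute x = 18:
= 10 * (18 + 18) = 360

360


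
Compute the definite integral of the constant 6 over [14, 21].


The integral of a constant k over [a, b] equals k * (b - a).
integral from 14 to 21 of 6 dx
= 6 * (21 - 14)
= 6 * 7
= 42

42


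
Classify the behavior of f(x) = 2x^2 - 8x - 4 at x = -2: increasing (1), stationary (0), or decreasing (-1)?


Compute f'(x) to determine behavior:
f'(x) = 4x - 8
f'(-2) = 4 * (-2) - 8
= -8 - 8
= -16
Since f'(-2) < 0, the function is decreasing (-1)

-1


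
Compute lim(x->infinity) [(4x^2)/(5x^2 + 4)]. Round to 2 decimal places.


For limits at infinity with equal-degree polynomials,
we compare leading coefficients.
Numerator leading term: 4x^2
Denominator leading term: 5x^2
Divide both by x^2:
lim = (4) / (5 + 4/x^2)
As x -> infinity, the 1/x and 1/x^2 terms vanish:
= 4/5 = 0.80

0.80


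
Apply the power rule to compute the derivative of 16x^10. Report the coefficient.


We apply the power rule: d/dx [ax^n] = a*n * x^(n-1)
d/dx [16x^10]
= 16 * 10 * x^(10-1)
= 160x^9
The coefficient is 160

160


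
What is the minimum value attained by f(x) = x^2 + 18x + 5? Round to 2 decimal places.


For a quadratic f(x) = ax^2 + bx + c with a > 0, the minimum is at the vertex.
Vertex x-coordinate: x = -b/(2a)
x = -(18) / (2 * 1)
x = -18/2 = -9
Substitute back to find the minimum value:
f(-9) = 1 * (-9)^2 + 18 * (-9) + 5
= 81 - 162 + 5
= -76 = -76.00

-76.00


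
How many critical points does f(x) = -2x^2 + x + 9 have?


Find where f'(x) = 0:
f'(x) = -4x + 1
Set f'(x) = 0:
-4x + 1 = 0
x = -1 / (-4) = 1/4
This is a linear equation in x, so there is exactly one solution.
Number of critical points: 1

1


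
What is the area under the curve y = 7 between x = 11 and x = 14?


The area under a constant function y = 7 is a rectangle.
Width = 14 - 11 = 3
Height = 7
Area = width * height
= 3 * 7
= 21

21


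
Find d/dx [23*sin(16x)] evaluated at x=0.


Apply the chain rule to differentiate 23*sin(16x):
d/dx [23*sin(16x)]
= 23 * cos(16x) * d/dx(16x)
= 23 * 16 * cos(16x)
= 368 * cos(16x)
Evaluate at x = 0:
= 368 * cos(0)
= 368 * 1
= 368

368


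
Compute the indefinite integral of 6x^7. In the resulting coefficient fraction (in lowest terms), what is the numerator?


Apply the power rule for integration:
integral of ax^n dx = a/(n+1) * x^(n+1) + C
integral of 6x^7 dx
= 6/8 * x^8 + C
= 3/4 * x^8 + C
The coefficient in lowest terms is 3/4, and its numerator is 3

3


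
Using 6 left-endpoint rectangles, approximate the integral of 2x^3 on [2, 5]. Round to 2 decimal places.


Left Riemann sum uses left endpoints of each subinterval.
Interval: [2, 5], n = 6
dx = (5 - 2) / 6 = 1/2
Left endpoints: [2, 5/2, 3, 7/2, 4, 9/2]
f values: [16, 125/4, 54, 343/4, 128, 729/4]
Sum = dx * (sum of f values)
= 1/2 * 1989/4
= 1989/8 ≈ 248.63

248.63


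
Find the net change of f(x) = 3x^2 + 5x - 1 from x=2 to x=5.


Net change = f(b) - f(a)
f(x) = 3x^2 + 5x - 1
Compute f(5):
f(5) = 3 * 5^2 + 5 * 5 - 1
= 75 + 25 - 1
= 99
Compute f(2):
f(2) = 3 * 2^2 + 5 * 2 - 1
= 12 + 10 - 1
= 21
Net change = 99 - 21 = 78

78


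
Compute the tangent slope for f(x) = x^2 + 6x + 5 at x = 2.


The slope of the tangent line equals f'(x) at the point.
f(x) = x^2 + 6x + 5
f'(x) = 2x + 6
At x = 2:
f'(2) = 2 * 2 + 6
= 4 + 6
= 10

10


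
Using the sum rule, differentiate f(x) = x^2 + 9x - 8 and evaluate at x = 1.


Differentiate term by term using power and sum rules:
f(x) = x^2 + 9x - 8
f'(x) = 2x + 9
Substitute x = 1:
f'(1) = 2 * 1 + 9
= 2 + 9
= 11

11


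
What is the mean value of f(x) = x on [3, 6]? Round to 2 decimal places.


Average value = 1/(b-a) * integral from a to b of f(x) dx
First compute the integral of x:
F(x) = (1/2)x^2
F(6) = 1/2 * 36 + 0 * 6 = 18
F(3) = 1/2 * 9 + 0 * 3 = 9/2
Integral = 18 - 9/2 = 27/2
Average = (27/2) / (6 - 3) = (27/2) / 3
= 9/2 = 4.50

4.50


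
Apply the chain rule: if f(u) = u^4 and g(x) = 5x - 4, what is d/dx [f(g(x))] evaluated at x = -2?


Using the chain rule: (f(g(x)))' = f'(g(x)) * g'(x)
First, find g(-2):
g(-2) = 5 * (-2) - 4 = -14
Next, f'(u) = 4u^3
And g'(x) = 5
So f'(g(-2)) * g'(-2)
= 4 * (-14)^3 * 5
= 4 * (-2744) * 5
= -54880

-54880


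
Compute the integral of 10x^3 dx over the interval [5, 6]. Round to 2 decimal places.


Find the antiderivative of 10x^3:
F(x) = 10/4 * x^4
Apply the Fundamental Theorem of Calculus:
F(6) - F(5)
= 10/4 * 6^4 - 10/4 * 5^4
= 10/4 * (1296 - 625)
= 10/4 * 671
= 3355/2 = 1677.50

1677.50


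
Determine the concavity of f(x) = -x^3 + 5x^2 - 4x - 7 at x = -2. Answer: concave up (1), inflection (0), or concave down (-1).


Concavity is determined by the sign of f''(x).
f(x) = -x^3 + 5x^2 - 4x - 7
f'(x) = -3x^2 + 10x - 4
f''(x) = -6x + 10
f''(-2) = -6 * (-2) + 10
= 12 + 10
= 22
Since f''(-2) > 0, the function is concave up (1)

1


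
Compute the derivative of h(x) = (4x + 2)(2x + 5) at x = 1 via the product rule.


Let u(x) = 4x + 2 and v(x) = 2x + 5
u'(x) = 4
v'(x) = 2
Product rule: h'(x) = u'(x)*v(x) + u(x)*v'(x)
= 4 * (2x + 5) + (4x + 2) * 2
At x = 1:
u(1) = 4 * 1 + 2 = 6
v(1) = 2 * 1 + 5 = 7
h'(1) = 4 * 7 + 6 * 2
= 28 + 12
= 40

40


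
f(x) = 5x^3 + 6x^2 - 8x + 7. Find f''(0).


First derivative:
f'(x) = 15x^2 + 12x - 8
Second derivative:
f''(x) = 30x + 12
Substitute x = 0:
f''(0) = 30 * 0 + 12
= 0 + 12
= 12

12


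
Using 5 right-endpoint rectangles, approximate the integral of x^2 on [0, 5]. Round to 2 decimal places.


Right Riemann sum uses right endpoints of each subinterval.
Interval: [0, 5], n = 5
dx = (5 - 0) / 5 = 1
Right endpoints: [1, 2, 3, 4, 5]
f values: [1, 4, 9, 16, 25]
Sum = dx * (sum of f values)
= 1 * 55
= 55 = 55.00

55.00


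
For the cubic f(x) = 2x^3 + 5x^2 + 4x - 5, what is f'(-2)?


Differentiate f(x) = 2x^3 + 5x^2 + 4x - 5 term by term:
f'(x) = 6x^2 + 10x + 4
Substitute x = -2:
f'(-2) = 6 * (-2)^2 + 10 * (-2) + 4
= 24 - 20 + 4
= 8

8


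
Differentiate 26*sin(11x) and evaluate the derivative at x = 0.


Apply the chain rule to differentiate 26*sin(11x):
d/dx [26*sin(11x)]
= 26 * cos(11x) * d/dx(11x)
= 26 * 11 * cos(11x)
= 286 * cos(11x)
Evaluate at x = 0:
= 286 * cos(0)
= 286 * 1
= 286

286


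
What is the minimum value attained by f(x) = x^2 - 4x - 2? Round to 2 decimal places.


For a quadratic f(x) = ax^2 + bx + c with a > 0, the minimum is at the vertex.
Vertex x-coordinate: x = -b/(2a)
x = -(-4) / (2 * 1)
x = 4/2 = 2
Substitute back to find the minimum value:
f(2) = 1 * 2^2 - 4 * 2 - 2
= 4 - 8 - 2
= -6 = -6.00

-6.00


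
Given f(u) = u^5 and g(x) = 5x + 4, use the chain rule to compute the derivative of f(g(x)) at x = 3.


Using the chain rule: (f(g(x)))' = f'(g(x)) * g'(x)
First, find g(3):
g(3) = 5 * 3 + 4 = 19
Next, f'(u) = 5u^4
And g'(x) = 5
So f'(g(3)) * g'(3)
= 5 * 19^4 * 5
= 5 * 130321 * 5
= 3258025

3258025


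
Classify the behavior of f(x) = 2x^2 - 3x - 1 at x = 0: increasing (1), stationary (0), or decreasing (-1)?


Compute f'(x) to determine behavior:
f'(x) = 4x - 3
f'(0) = 4 * 0 - 3
= 0 - 3
= -3
Since f'(0) < 0, the function is decreasing (-1)

-1


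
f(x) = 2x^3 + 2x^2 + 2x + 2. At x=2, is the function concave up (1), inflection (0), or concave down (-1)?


Concavity is determined by the sign of f''(x).
f(x) = 2x^3 + 2x^2 + 2x + 2
f'(x) = 6x^2 + 4x + 2
f''(x) = 12x + 4
f''(2) = 12 * 2 + 4
= 24 + 4
= 28
Since f''(2) > 0, the function is concave up (1)

1


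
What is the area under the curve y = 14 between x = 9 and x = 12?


The area under a constant function y = 14 is a rectangle.
Width = 12 - 9 = 3
Height = 14
Area = width * height
= 3 * 14
= 42

42


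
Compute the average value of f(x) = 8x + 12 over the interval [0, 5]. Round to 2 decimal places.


Average value = 1/(b-a) * integral from a to b of f(x) dx
First compute the integral of 8x + 12:
F(x) = 4x^2 + 12x
F(5) = 4 * 25 + 12 * 5 = 160
F(0) = 4 * 0 + 12 * 0 = 0
Integral = 160 - 0 = 160
Average = 160 / (5 - 0) = 160 / 5
= 32 = 32.00

32.00


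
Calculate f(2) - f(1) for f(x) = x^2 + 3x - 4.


Net change = f(b) - f(a)
f(x) = x^2 + 3x - 4
Compute f(2):
f(2) = 1 * 2^2 + 3 * 2 - 4
= 4 + 6 - 4
= 6
Compute f(1):
f(1) = 1 * 1^2 + 3 * 1 - 4
= 1 + 3 - 4
= 0
Net change = 6 - 0 = 6

6


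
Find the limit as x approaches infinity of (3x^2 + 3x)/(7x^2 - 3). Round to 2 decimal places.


For limits at infinity with equal-degree polynomials,
we compare leading coefficients.
Numerator leading term: 3x^2
Denominator leading term: 7x^2
Divide both by x^2:
lim = (3 + 3/x) / (7 - 3/x^2)
As x -> infinity, the 1/x and 1/x^2 terms vanish:
= 3/7 ≈ 0.43

0.43


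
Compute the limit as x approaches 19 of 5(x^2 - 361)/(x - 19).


Direct substitution gives 0/0, so we factor the numerator.
Factor: 5(x^2 - 361) = 5 * (x - 19)(x + 19)
Cancel the common factor (x - 19):
5(x^2 - 361)/(x - 19) = 5 * (x + 19)
Now substitute x = 19:
= 5 * (19 + 19) = 190

190


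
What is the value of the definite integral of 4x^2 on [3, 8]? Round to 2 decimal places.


Find the antiderivative of 4x^2:
F(x) = 4/3 * x^3
Apply the Fundamental Theorem of Calculus:
F(8) - F(3)
= 4/3 * 8^3 - 4/3 * 3^3
= 4/3 * (512 - 27)
= 4/3 * 485
= 1940/3 ≈ 646.67

646.67


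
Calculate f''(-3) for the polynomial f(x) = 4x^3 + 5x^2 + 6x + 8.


First derivative:
f'(x) = 12x^2 + 10x + 6
Second derivative:
f''(x) = 24x + 10
Substitute x = -3:
f''(-3) = 24 * (-3) + 10
= -72 + 10
= -62

-62


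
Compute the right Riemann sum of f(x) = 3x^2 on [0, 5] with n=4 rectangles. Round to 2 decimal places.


Right Riemann sum uses right endpoints of each subinterval.
Interval: [0, 5], n = 4
dx = (5 - 0) / 4 = 5/4
Right endpoints: [5/4, 5/2, 15/4, 5]
f values: [75/16, 75/4, 675/16, 75]
Sum = dx * (sum of f values)
= 5/4 * 1125/8
= 5625/32 ≈ 175.78

175.78


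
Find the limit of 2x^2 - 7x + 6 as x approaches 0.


Since polynomials are continuous, we use direct substitution.
lim(x->0) of 2x^2 - 7x + 6
= 2 * 0^2 - 7 * 0 + 6
= 0 + 0 + 6
= 6

6


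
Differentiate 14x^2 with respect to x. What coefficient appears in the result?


We apply the power rule: d/dx [ax^n] = a*n * x^(n-1)
d/dx [14x^2]
= 14 * 2 * x^(2-1)
= 28x
The coefficient is 28

28


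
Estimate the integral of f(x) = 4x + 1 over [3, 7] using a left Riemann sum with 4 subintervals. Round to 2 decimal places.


Left Riemann sum uses left endpoints of each subinterval.
Interval: [3, 7], n = 4
dx = (7 - 3) / 4 = 1
Left endpoints: [3, 4, 5, 6]
f values: [13, 17, 21, 25]
Sum = dx * (sum of f values)
= 1 * 76
= 76 = 76.00

76.00


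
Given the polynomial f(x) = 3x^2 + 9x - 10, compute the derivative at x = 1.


Differentiate term by term using power and sum rules:
f(x) = 3x^2 + 9x - 10
f'(x) = 6x + 9
Substitute x = 1:
f'(1) = 6 * 1 + 9
= 6 + 9
= 15

15


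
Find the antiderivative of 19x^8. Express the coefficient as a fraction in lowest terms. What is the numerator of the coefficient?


Apply the power rule for integration:
integral of ax^n dx = a/(n+1) * x^(n+1) + C
integral of 19x^8 dx
= 19/9 * x^9 + C
The coefficient in lowest terms is 19/9, and its numerator is 19

19


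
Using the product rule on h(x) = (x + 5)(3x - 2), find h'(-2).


Let u(x) = x + 5 and v(x) = 3x - 2
u'(x) = 1
v'(x) = 3
Product rule: h'(x) = u'(x)*v(x) + u(x)*v'(x)
= 1 * (3x - 2) + (x + 5) * 3
At x = -2:
u(-2) = 1 * (-2) + 5 = 3
v(-2) = 3 * (-2) - 2 = -8
h'(-2) = 1 * (-8) + 3 * 3
= -8 + 9
= 1

1


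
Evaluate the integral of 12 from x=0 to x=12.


The integral of a constant k over [a, b] equals k * (b - a).
integral from 0 to 12 of 12 dx
= 12 * (12 - 0)
= 12 * 12
= 144

144


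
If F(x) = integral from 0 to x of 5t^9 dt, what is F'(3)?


By the Fundamental Theorem of Calculus (Part 1):
If F(x) = integral from 0 to x of f(t) dt, then F'(x) = f(x)
Here f(t) = 5t^9
So F'(x) = 5x^9
Evaluate at x = 3:
F'(3) = 5 * 3^9
= 5 * 19683
= 98415

98415


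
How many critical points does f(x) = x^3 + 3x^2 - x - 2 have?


Find where f'(x) = 0:
f(x) = x^3 + 3x^2 - x - 2
f'(x) = 3x^2 + 6x - 1
This is a quadratic in x. Use the discriminant to count real roots.
Discriminant = (6)^2 - 4 * 3 * (-1)
= 36 - (-12)
= 48
Since discriminant > 0, f'(x) = 0 has 2 real solutions.
Number of critical points: 2

2


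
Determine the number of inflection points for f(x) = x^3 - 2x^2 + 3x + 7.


Inflection points occur where f''(x) = 0 and concavity changes.
f(x) = x^3 - 2x^2 + 3x + 7
f'(x) = 3x^2 - 4x + 3
f''(x) = 6x - 4
Set f''(x) = 0:
6x - 4 = 0
x = 4 / 6 = 2/3
Since f''(x) is linear (degree 1), it changes sign at this point.
Therefore there is exactly 1 inflection point.

1


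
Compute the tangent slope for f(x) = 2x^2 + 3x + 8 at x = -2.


The slope of the tangent line equals f'(x) at the point.
f(x) = 2x^2 + 3x + 8
f'(x) = 4x + 3
At x = -2:
f'(-2) = 4 * (-2) + 3
= -8 + 3
= -5

-5


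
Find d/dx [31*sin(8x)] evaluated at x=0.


Apply the chain rule to differentiate 31*sin(8x):
d/dx [31*sin(8x)]
= 31 * cos(8x) * d/dx(8x)
= 31 * 8 * cos(8x)
= 248 * cos(8x)
Evaluate at x = 0:
= 248 * cos(0)
= 248 * 1
= 248

248


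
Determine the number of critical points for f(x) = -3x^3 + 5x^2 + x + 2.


Find where f'(x) = 0:
f(x) = -3x^3 + 5x^2 + x + 2
f'(x) = -9x^2 + 10x + 1
This is a quadratic in x. Use the discriminant to count real roots.
Discriminant = (10)^2 - 4 * (-9) * 1
= 100 - (-36)
= 136
Since discriminant > 0, f'(x) = 0 has 2 real solutions.
Number of critical points: 2

2


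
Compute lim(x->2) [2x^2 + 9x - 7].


Since polynomials are continuous, we use direct substitution.
lim(x->2) of 2x^2 + 9x - 7
= 2 * 2^2 + 9 * 2 - 7
= 8 + 18 - 7
= 19

19


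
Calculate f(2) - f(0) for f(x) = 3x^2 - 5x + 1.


Net change = f(b) - f(a)
f(x) = 3x^2 - 5x + 1
Compute f(2):
f(2) = 3 * 2^2 - 5 * 2 + 1
= 12 - 10 + 1
= 3
Compute f(0):
f(0) = 3 * 0^2 - 5 * 0 + 1
= 0 + 0 + 1
= 1
Net change = 3 - 1 = 2

2


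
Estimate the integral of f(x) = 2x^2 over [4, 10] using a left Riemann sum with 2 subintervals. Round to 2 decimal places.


Left Riemann sum uses left endpoints of each subinterval.
Interval: [4, 10], n = 2
dx = (10 - 4) / 2 = 3
Left endpoints: [4, 7]
f values: [32, 98]
Sum = dx * (sum of f values)
= 3 * 130
= 390 = 390.00

390.00


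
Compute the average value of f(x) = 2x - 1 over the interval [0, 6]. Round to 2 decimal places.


Average value = 1/(b-a) * integral from a to b of f(x) dx
First compute the integral of 2x - 1:
F(x) = x^2 - x
F(6) = 1 * 36 - 1 * 6 = 30
F(0) = 1 * 0 - 1 * 0 = 0
Integral = 30 - 0 = 30
Average = 30 / (6 - 0) = 30 / 6
= 5 = 5.00

5.00


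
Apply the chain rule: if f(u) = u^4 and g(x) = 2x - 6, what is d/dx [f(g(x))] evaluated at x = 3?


Using the chain rule: (f(g(x)))' = f'(g(x)) * g'(x)
First, find g(3):
g(3) = 2 * 3 - 6 = 0
Next, f'(u) = 4u^3
And g'(x) = 2
So f'(g(3)) * g'(3)
= 4 * 0^3 * 2
= 4 * 0 * 2
= 0

0


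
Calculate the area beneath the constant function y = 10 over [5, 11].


The area under a constant function y = 10 is a rectangle.
Width = 11 - 5 = 6
Height = 10
Area = width * height
= 6 * 10
= 60

60


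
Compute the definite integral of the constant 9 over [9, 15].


The integral of a constant k over [a, b] equals k * (b - a).
integral from 9 to 15 of 9 dx
= 9 * (15 - 9)
= 9 * 6
= 54

54


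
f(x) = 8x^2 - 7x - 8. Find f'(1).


Differentiate term by term using power and sum rules:
f(x) = 8x^2 - 7x - 8
f'(x) = 16x - 7
Substitute x = 1:
f'(1) = 16 * 1 - 7
= 16 - 7
= 9

9


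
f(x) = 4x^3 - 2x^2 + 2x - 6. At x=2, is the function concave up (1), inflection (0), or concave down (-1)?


Concavity is determined by the sign of f''(x).
f(x) = 4x^3 - 2x^2 + 2x - 6
f'(x) = 12x^2 - 4x + 2
f''(x) = 24x - 4
f''(2) = 24 * 2 - 4
= 48 - 4
= 44
Since f''(2) > 0, the function is concave up (1)

1


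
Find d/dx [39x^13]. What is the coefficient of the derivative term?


We apply the power rule: d/dx [ax^n] = a*n * x^(n-1)
d/dx [39x^13]
= 39 * 13 * x^(13-1)
= 507x^12
The coefficient is 507

507


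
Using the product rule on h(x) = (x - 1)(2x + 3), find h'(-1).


Let u(x) = x - 1 and v(x) = 2x + 3
u'(x) = 1
v'(x) = 2
Product rule: h'(x) = u'(x)*v(x) + u(x)*v'(x)
= 1 * (2x + 3) + (x - 1) * 2
At x = -1:
u(-1) = 1 * (-1) - 1 = -2
v(-1) = 2 * (-1) + 3 = 1
h'(-1) = 1 * 1 + (-2) * 2
= 1 - 4
= -3

-3


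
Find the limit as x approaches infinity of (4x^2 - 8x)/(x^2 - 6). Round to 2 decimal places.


For limits at infinity with equal-degree polynomials,
we compare leading coefficients.
Numerator leading term: 4x^2
Denominator leading term: x^2
Divide both by x^2:
lim = (4 - 8/x) / (1 - 6/x^2)
As x -> infinity, the 1/x and 1/x^2 terms vanish:
= 4/1 = 4 = 4.00

4.00


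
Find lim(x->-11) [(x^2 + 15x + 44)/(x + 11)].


Direct substitution gives 0/0, so we factor the numerator.
Factor: (x^2 + 15x + 44) = (x + 11)(x + 4)
Cancel the common factor (x + 11):
(x^2 + 15x + 44)/(x + 11) = (x + 4)
Now substitute x = -11:
= (-11) - (-4) = -7

-7


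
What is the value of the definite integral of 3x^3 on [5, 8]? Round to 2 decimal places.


Find the antiderivative of 3x^3:
F(x) = 3/4 * x^4
Apply the Fundamental Theorem of Calculus:
F(8) - F(5)
= 3/4 * 8^4 - 3/4 * 5^4
= 3/4 * (4096 - 625)
= 3/4 * 3471
= 10413/4 = 2603.25

2603.25


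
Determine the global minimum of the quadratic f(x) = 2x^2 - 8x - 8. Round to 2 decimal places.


For a quadratic f(x) = ax^2 + bx + c with a > 0, the minimum is at the vertex.
Vertex x-coordinate: x = -b/(2a)
x = -(-8) / (2 * 2)
x = 8/4 = 2
Substitute back to find the minimum value:
f(2) = 2 * 2^2 - 8 * 2 - 8
= 8 - 16 - 8
= -16 = -16.00

-16.00


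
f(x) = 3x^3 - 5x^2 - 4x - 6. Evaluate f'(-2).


Differentiate f(x) = 3x^3 - 5x^2 - 4x - 6 term by term:
f'(x) = 9x^2 - 10x - 4
Substitute x = -2:
f'(-2) = 9 * (-2)^2 - 10 * (-2) - 4
= 36 + 20 - 4
= 52

52


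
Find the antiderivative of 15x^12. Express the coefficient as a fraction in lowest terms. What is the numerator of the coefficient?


Apply the power rule for integration:
integral of ax^n dx = a/(n+1) * x^(n+1) + C
integral of 15x^12 dx
= 15/13 * x^13 + C
The coefficient in lowest terms is 15/13, and its numerator is 15

15


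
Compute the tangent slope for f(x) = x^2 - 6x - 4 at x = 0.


The slope of the tangent line equals f'(x) at the point.
f(x) = x^2 - 6x - 4
f'(x) = 2x - 6
At x = 0:
f'(0) = 2 * 0 - 6
= 0 - 6
= -6

-6


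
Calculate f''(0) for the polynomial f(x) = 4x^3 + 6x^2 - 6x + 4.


First derivative:
f'(x) = 12x^2 + 12x - 6
Second derivative:
f''(x) = 24x + 12
Substitute x = 0:
f''(0) = 24 * 0 + 12
= 0 + 12
= 12

12


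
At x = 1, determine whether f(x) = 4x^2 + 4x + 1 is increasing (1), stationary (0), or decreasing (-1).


Compute f'(x) to determine behavior:
f'(x) = 8x + 4
f'(1) = 8 * 1 + 4
= 8 + 4
= 12
Since f'(1) > 0, the function is increasing (1)

1


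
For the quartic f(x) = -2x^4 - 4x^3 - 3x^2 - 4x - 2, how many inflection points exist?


Inflection points occur where f''(x) = 0 and concavity changes.
f(x) = -2x^4 - 4x^3 - 3x^2 - 4x - 2
f'(x) = -8x^3 - 12x^2 - 6x - 4
f''(x) = -24x^2 - 24x - 6
This is a quadratic in x. Use the discriminant to count real roots.
Discriminant = (-24)^2 - 4 * (-24) * (-6)
= 576 - 576
= 0
Since discriminant = 0, f''(x) = 0 has a single repeated root.
At a repeated root the quadratic f''(x) touches zero but does not change sign, so concavity does not change.
Number of inflection points: 0

0


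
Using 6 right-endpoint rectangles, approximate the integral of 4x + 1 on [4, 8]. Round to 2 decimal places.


Right Riemann sum uses right endpoints of each subinterval.
Interval: [4, 8], n = 6
dx = (8 - 4) / 6 = 2/3
Right endpoints: [14/3, 16/3, 6, 20/3, 22/3, 8]
f values: [59/3, 67/3, 25, 83/3, 91/3, 33]
Sum = dx * (sum of f values)
= 2/3 * 158
= 316/3 ≈ 105.33

105.33


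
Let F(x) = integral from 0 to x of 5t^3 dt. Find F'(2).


By the Fundamental Theorem of Calculus (Part 1):
If F(x) = integral from 0 to x of f(t) dt, then F'(x) = f(x)
Here f(t) = 5t^3
So F'(x) = 5x^3
Evaluate at x = 2:
F'(2) = 5 * 2^3
= 5 * 8
= 40

40


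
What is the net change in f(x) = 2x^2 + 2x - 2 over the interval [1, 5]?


Net change = f(b) - f(a)
f(x) = 2x^2 + 2x - 2
Compute f(5):
f(5) = 2 * 5^2 + 2 * 5 - 2
= 50 + 10 - 2
= 58
Compute f(1):
f(1) = 2 * 1^2 + 2 * 1 - 2
= 2 + 2 - 2
= 2
Net change = 58 - 2 = 56

56


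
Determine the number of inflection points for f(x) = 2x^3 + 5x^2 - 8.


Inflection points occur where f''(x) = 0 and concavity changes.
f(x) = 2x^3 + 5x^2 - 8
f'(x) = 6x^2 + 10x
f''(x) = 12x + 10
Set f''(x) = 0:
12x + 10 = 0
x = -10 / 12 = -5/6
Since f''(x) is linear (degree 1), it changes sign at this point.
Therefore there is exactly 1 inflection point.

1


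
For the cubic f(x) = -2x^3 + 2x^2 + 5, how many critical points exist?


Find where f'(x) = 0:
f(x) = -2x^3 + 2x^2 + 5
f'(x) = -6x^2 + 4x
This is a quadratic in x. Use the discriminant to count real roots.
Discriminant = (4)^2 - 4 * (-6) * 0
= 16 - 0
= 16
Since discriminant > 0, f'(x) = 0 has 2 real solutions.
Number of critical points: 2

2


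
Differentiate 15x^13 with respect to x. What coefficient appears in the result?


We apply the power rule: d/dx [ax^n] = a*n * x^(n-1)
d/dx [15x^13]
= 15 * 13 * x^(13-1)
= 195x^12
The coefficient is 195

195


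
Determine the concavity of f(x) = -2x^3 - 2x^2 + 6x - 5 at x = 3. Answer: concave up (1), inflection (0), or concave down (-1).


Concavity is determined by the sign of f''(x).
f(x) = -2x^3 - 2x^2 + 6x - 5
f'(x) = -6x^2 - 4x + 6
f''(x) = -12x - 4
f''(3) = -12 * 3 - 4
= -36 - 4
= -40
Since f''(3) < 0, the function is concave down (-1)

-1


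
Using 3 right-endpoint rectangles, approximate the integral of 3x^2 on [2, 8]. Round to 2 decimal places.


Right Riemann sum uses right endpoints of each subinterval.
Interval: [2, 8], n = 3
dx = (8 - 2) / 3 = 2
Right endpoints: [4, 6, 8]
f values: [48, 108, 192]
Sum = dx * (sum of f values)
= 2 * 348
= 696 = 696.00

696.00


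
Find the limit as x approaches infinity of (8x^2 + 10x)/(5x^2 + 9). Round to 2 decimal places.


For limits at infinity with equal-degree polynomials,
we compare leading coefficients.
Numerator leading term: 8x^2
Denominator leading term: 5x^2
Divide both by x^2:
lim = (8 + 10/x) / (5 + 9/x^2)
As x -> infinity, the 1/x and 1/x^2 terms vanish:
= 8/5 = 1.60

1.60


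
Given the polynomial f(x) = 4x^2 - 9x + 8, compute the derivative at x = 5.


Differentiate term by term using power and sum rules:
f(x) = 4x^2 - 9x + 8
f'(x) = 8x - 9
Substitute x = 5:
f'(5) = 8 * 5 - 9
= 40 - 9
= 31

31


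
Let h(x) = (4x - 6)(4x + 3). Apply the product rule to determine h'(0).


Let u(x) = 4x - 6 and v(x) = 4x + 3
u'(x) = 4
v'(x) = 4
Product rule: h'(x) = u'(x)*v(x) + u(x)*v'(x)
= 4 * (4x + 3) + (4x - 6) * 4
At x = 0:
u(0) = 4 * 0 - 6 = -6
v(0) = 4 * 0 + 3 = 3
h'(0) = 4 * 3 + (-6) * 4
= 12 - 24
= -12

-12


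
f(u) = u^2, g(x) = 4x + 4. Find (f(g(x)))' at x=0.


Using the chain rule: (f(g(x)))' = f'(g(x)) * g'(x)
First, find g(0):
g(0) = 4 * 0 + 4 = 4
Next, f'(u) = 2u
And g'(x) = 4
So f'(g(0)) * g'(0)
= 2 * 4 * 4
= 32

32


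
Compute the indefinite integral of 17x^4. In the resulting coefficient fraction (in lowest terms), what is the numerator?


Apply the power rule for integration:
integral of ax^n dx = a/(n+1) * x^(n+1) + C
integral of 17x^4 dx
= 17/5 * x^5 + C
The coefficient in lowest terms is 17/5, and its numerator is 17

17


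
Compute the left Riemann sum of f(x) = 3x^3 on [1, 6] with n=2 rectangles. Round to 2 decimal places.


Left Riemann sum uses left endpoints of each subinterval.
Interval: [1, 6], n = 2
dx = (6 - 1) / 2 = 5/2
Left endpoints: [1, 7/2]
f values: [3, 1029/8]
Sum = dx * (sum of f values)
= 5/2 * 1053/8
= 5265/16 ≈ 329.06

329.06


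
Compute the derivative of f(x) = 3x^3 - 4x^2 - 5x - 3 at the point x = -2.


Differentiate f(x) = 3x^3 - 4x^2 - 5x - 3 term by term:
f'(x) = 9x^2 - 8x - 5
Substitute x = -2:
f'(-2) = 9 * (-2)^2 - 8 * (-2) - 5
= 36 + 16 - 5
= 47

47


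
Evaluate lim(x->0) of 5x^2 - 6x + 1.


Since polynomials are continuous, we use direct substitution.
lim(x->0) of 5x^2 - 6x + 1
= 5 * 0^2 - 6 * 0 + 1
= 0 + 0 + 1
= 1

1


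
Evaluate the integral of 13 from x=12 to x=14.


The integral of a constant k over [a, b] equals k * (b - a).
integral from 12 to 14 of 13 dx
= 13 * (14 - 12)
= 13 * 2
= 26

26


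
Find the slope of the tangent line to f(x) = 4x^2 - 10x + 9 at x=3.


The slope of the tangent line equals f'(x) at the point.
f(x) = 4x^2 - 10x + 9
f'(x) = 8x - 10
At x = 3:
f'(3) = 8 * 3 - 10
= 24 - 10
= 14

14


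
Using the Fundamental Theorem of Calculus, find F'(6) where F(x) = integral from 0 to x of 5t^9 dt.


By the Fundamental Theorem of Calculus (Part 1):
If F(x) = integral from 0 to x of f(t) dt, then F'(x) = f(x)
Here f(t) = 5t^9
So F'(x) = 5x^9
Evaluate at x = 6:
F'(6) = 5 * 6^9
= 5 * 10077696
= 50388480

50388480


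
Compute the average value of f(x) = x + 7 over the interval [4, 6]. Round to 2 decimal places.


Average value = 1/(b-a) * integral from a to b of f(x) dx
First compute the integral of x + 7:
F(x) = (1/2)x^2 + 7x
F(6) = 1/2 * 36 + 7 * 6 = 60
F(4) = 1/2 * 16 + 7 * 4 = 36
Integral = 60 - 36 = 24
Average = 24 / (6 - 4) = 24 / 2
= 12 = 12.00

12.00


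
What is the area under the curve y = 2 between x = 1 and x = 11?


The area under a constant function y = 2 is a rectangle.
Width = 11 - 1 = 10
Height = 2
Area = width * height
= 10 * 2
= 20

20


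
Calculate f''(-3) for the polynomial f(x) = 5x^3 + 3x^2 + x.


First derivative:
f'(x) = 15x^2 + 6x + 1
Second derivative:
f''(x) = 30x + 6
Substitute x = -3:
f''(-3) = 30 * (-3) + 6
= -90 + 6
= -84

-84


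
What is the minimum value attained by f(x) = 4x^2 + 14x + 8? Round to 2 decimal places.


For a quadratic f(x) = ax^2 + bx + c with a > 0, the minimum is at the vertex.
Vertex x-coordinate: x = -b/(2a)
x = -(14) / (2 * 4)
x = -14/8 = -7/4
Substitute back to find the minimum value:
f(-7/4) = 4 * (-7/4)^2 + 14 * (-7/4) + 8
= 49/4 - 49/2 + 8
= -17/4 = -4.25

-4.25


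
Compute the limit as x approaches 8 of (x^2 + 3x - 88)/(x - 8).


Direct substitution gives 0/0, so we factor the numerator.
Factor: (x^2 + 3x - 88) = (x - 8)(x + 11)
Cancel the common factor (x - 8):
(x^2 + 3x - 88)/(x - 8) = (x + 11)
Now substitute x = 8:
= (8) - (-11) = 19

19


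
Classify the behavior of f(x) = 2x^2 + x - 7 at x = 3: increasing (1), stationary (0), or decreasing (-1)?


Compute f'(x) to determine behavior:
f'(x) = 4x + 1
f'(3) = 4 * 3 + 1
= 12 + 1
= 13
Since f'(3) > 0, the function is increasing (1)

1


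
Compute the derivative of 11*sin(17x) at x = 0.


Apply the chain rule to differentiate 11*sin(17x):
d/dx [11*sin(17x)]
= 11 * cos(17x) * d/dx(17x)
= 11 * 17 * cos(17x)
= 187 * cos(17x)
Evaluate at x = 0:
= 187 * cos(0)
= 187 * 1
= 187

187


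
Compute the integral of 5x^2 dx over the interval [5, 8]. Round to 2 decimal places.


Find the antiderivative of 5x^2:
F(x) = 5/3 * x^3
Apply the Fundamental Theorem of Calculus:
F(8) - F(5)
= 5/3 * 8^3 - 5/3 * 5^3
= 5/3 * (512 - 125)
= 5/3 * 387
= 645 = 645.00

645.00


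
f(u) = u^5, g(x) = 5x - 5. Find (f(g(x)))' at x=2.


Using the chain rule: (f(g(x)))' = f'(g(x)) * g'(x)
First, find g(2):
g(2) = 5 * 2 - 5 = 5
Next, f'(u) = 5u^4
And g'(x) = 5
So f'(g(2)) * g'(2)
= 5 * 5^4 * 5
= 5 * 625 * 5
= 15625

15625


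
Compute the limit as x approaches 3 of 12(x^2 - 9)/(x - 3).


Direct substitution gives 0/0, so we factor the numerator.
Factor: 12(x^2 - 9) = 12 * (x - 3)(x + 3)
Cancel the common factor (x - 3):
12(x^2 - 9)/(x - 3) = 12 * (x + 3)
Now substitute x = 3:
= 12 * (3 + 3) = 72

72


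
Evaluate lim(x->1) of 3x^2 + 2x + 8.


Since polynomials are continuous, we use direct substitution.
lim(x->1) of 3x^2 + 2x + 8
= 3 * 1^2 + 2 * 1 + 8
= 3 + 2 + 8
= 13

13


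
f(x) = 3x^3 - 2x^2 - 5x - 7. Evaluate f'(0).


Differentiate f(x) = 3x^3 - 2x^2 - 5x - 7 term by term:
f'(x) = 9x^2 - 4x - 5
Substitute x = 0:
f'(0) = 9 * 0^2 - 4 * 0 - 5
= 0 + 0 - 5
= -5

-5


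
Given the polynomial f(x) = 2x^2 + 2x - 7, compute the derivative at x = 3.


Differentiate term by term using power and sum rules:
f(x) = 2x^2 + 2x - 7
f'(x) = 4x + 2
Substitute x = 3:
f'(3) = 4 * 3 + 2
= 12 + 2
= 14

14


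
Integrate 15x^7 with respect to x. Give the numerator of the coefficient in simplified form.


Apply the power rule for integration:
integral of ax^n dx = a/(n+1) * x^(n+1) + C
integral of 15x^7 dx
= 15/8 * x^8 + C
The coefficient in lowest terms is 15/8, and its numerator is 15

15


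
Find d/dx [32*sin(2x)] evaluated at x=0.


Apply the chain rule to differentiate 32*sin(2x):
d/dx [32*sin(2x)]
= 32 * cos(2x) * d/dx(2x)
= 32 * 2 * cos(2x)
= 64 * cos(2x)
Evaluate at x = 0:
= 64 * cos(0)
= 64 * 1
= 64

64


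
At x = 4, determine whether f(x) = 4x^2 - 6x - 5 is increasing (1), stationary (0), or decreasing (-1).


Compute f'(x) to determine behavior:
f'(x) = 8x - 6
f'(4) = 8 * 4 - 6
= 32 - 6
= 26
Since f'(4) > 0, the function is increasing (1)

1


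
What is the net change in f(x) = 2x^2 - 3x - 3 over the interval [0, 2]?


Net change = f(b) - f(a)
f(x) = 2x^2 - 3x - 3
Compute f(2):
f(2) = 2 * 2^2 - 3 * 2 - 3
= 8 - 6 - 3
= -1
Compute f(0):
f(0) = 2 * 0^2 - 3 * 0 - 3
= 0 + 0 - 3
= -3
Net change = -1 - (-3) = 2

2


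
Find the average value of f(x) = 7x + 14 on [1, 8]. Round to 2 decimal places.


Average value = 1/(b-a) * integral from a to b of f(x) dx
First compute the integral of 7x + 14:
F(x) = (7/2)x^2 + 14x
F(8) = 7/2 * 64 + 14 * 8 = 336
F(1) = 7/2 * 1 + 14 * 1 = 35/2
Integral = 336 - 35/2 = 637/2
Average = (637/2) / (8 - 1) = (637/2) / 7
= 91/2 = 45.50

45.50


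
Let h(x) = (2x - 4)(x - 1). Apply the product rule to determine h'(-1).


Let u(x) = 2x - 4 and v(x) = x - 1
u'(x) = 2
v'(x) = 1
Product rule: h'(x) = u'(x)*v(x) + u(x)*v'(x)
= 2 * (x - 1) + (2x - 4) * 1
At x = -1:
u(-1) = 2 * (-1) - 4 = -6
v(-1) = 1 * (-1) - 1 = -2
h'(-1) = 2 * (-2) + (-6) * 1
= -4 - 6
= -10

-10


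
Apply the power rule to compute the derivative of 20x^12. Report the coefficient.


We apply the power rule: d/dx [ax^n] = a*n * x^(n-1)
d/dx [20x^12]
= 20 * 12 * x^(12-1)
= 240x^11
The coefficient is 240

240


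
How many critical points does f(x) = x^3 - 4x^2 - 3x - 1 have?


Find where f'(x) = 0:
f(x) = x^3 - 4x^2 - 3x - 1
f'(x) = 3x^2 - 8x - 3
This is a quadratic in x. Use the discriminant to count real roots.
Discriminant = (-8)^2 - 4 * 3 * (-3)
= 64 - (-36)
= 100
Since discriminant > 0, f'(x) = 0 has 2 real solutions.
Number of critical points: 2

2


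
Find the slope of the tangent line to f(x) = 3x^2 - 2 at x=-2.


The slope of the tangent line equals f'(x) at the point.
f(x) = 3x^2 - 2
f'(x) = 6x
At x = -2:
f'(-2) = 6 * (-2) + 0
= -12 + 0
= -12

-12


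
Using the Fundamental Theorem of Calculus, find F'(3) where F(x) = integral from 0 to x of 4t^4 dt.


By the Fundamental Theorem of Calculus (Part 1):
If F(x) = integral from 0 to x of f(t) dt, then F'(x) = f(x)
Here f(t) = 4t^4
So F'(x) = 4x^4
Evaluate at x = 3:
F'(3) = 4 * 3^4
= 4 * 81
= 324

324


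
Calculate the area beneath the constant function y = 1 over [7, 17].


The area under a constant function y = 1 is a rectangle.
Width = 17 - 7 = 10
Height = 1
Area = width * height
= 10 * 1
= 10

10


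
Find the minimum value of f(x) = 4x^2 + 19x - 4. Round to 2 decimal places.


For a quadratic f(x) = ax^2 + bx + c with a > 0, the minimum is at the vertex.
Vertex x-coordinate: x = -b/(2a)
x = -(19) / (2 * 4)
x = -19/8
Substitute back to find the minimum value:
f(-19/8) = 4 * (-19/8)^2 + 19 * (-19/8) - 4
= 361/16 - 361/8 - 4
= -425/16 ≈ -26.56

-26.56


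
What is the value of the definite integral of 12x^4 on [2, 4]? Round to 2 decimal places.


Find the antiderivative of 12x^4:
F(x) = 12/5 * x^5
Apply the Fundamental Theorem of Calculus:
F(4) - F(2)
= 12/5 * 4^5 - 12/5 * 2^5
= 12/5 * (1024 - 32)
= 12/5 * 992
= 11904/5 = 2380.80

2380.80


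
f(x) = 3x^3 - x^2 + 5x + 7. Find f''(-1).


First derivative:
f'(x) = 9x^2 - 2x + 5
Second derivative:
f''(x) = 18x - 2
Substitute x = -1:
f''(-1) = 18 * (-1) - 2
= -18 - 2
= -20

-20


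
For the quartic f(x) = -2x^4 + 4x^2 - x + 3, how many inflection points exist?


Inflection points occur where f''(x) = 0 and concavity changes.
f(x) = -2x^4 + 4x^2 - x + 3
f'(x) = -8x^3 + 8x - 1
f''(x) = -24x^2 + 8
This is a quadratic in x. Use the discriminant to count real roots.
Discriminant = (0)^2 - 4 * (-24) * 8
= 0 - (-768)
= 768
Since discriminant > 0, f''(x) = 0 has 2 distinct real solutions.
A quadratic with two distinct real roots changes sign at each root, so concavity changes at both.
Number of inflection points: 2

2


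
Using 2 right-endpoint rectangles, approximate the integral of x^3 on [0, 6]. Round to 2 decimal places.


Right Riemann sum uses right endpoints of each subinterval.
Interval: [0, 6], n = 2
dx = (6 - 0) / 2 = 3
Right endpoints: [3, 6]
f values: [27, 216]
Sum = dx * (sum of f values)
= 3 * 243
= 729 = 729.00

729.00


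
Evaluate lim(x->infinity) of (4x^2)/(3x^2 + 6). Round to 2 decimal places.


For limits at infinity with equal-degree polynomials,
we compare leading coefficients.
Numerator leading term: 4x^2
Denominator leading term: 3x^2
Divide both by x^2:
lim = (4) / (3 + 6/x^2)
As x -> infinity, the 1/x and 1/x^2 terms vanish:
= 4/3 ≈ 1.33

1.33


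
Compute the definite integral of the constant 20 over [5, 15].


The integral of a constant k over [a, b] equals k * (b - a).
integral from 5 to 15 of 20 dx
= 20 * (15 - 5)
= 20 * 10
= 200

200


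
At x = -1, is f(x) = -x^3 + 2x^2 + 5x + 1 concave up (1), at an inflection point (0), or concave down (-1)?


Concavity is determined by the sign of f''(x).
f(x) = -x^3 + 2x^2 + 5x + 1
f'(x) = -3x^2 + 4x + 5
f''(x) = -6x + 4
f''(-1) = -6 * (-1) + 4
= 6 + 4
= 10
Since f''(-1) > 0, the function is concave up (1)

1
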